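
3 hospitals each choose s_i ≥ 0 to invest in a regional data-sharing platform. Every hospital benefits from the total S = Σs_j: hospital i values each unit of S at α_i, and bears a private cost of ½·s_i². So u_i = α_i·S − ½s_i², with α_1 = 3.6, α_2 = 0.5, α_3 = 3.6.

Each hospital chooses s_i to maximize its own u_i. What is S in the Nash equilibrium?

Hospital i's FOC: ∂u_i/∂s_i = α_i − s_i = 0, so s_i* = α_i.
NE contributions = (3.6, 0.5, 3.6); S = 7.7.

7.7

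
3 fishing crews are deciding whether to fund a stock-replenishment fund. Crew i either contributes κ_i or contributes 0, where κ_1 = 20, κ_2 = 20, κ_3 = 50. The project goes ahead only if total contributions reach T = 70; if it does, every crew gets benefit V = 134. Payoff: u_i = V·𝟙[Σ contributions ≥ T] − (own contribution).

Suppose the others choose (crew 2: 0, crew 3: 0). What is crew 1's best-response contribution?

0

Others' total = 0. Even contributing 20 gives 20 < 70: no benefit either way.
Best response: 0.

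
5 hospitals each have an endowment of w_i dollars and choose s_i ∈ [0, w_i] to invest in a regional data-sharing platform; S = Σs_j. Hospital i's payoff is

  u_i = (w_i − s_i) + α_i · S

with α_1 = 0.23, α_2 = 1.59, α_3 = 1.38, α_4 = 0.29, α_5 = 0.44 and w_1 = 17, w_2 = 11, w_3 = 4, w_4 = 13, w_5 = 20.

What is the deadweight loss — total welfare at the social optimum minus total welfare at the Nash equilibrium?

146.5

∂u_i/∂s_i = α_i − 1, so hospital i contributes w_i if α_i > 1, else 0.
α_i > 1 for i ∈ {2, 3}; NE contributions (0, 11, 4, 0, 0), S = 15.
W^NE = Σw_i − S^NE + (Σα_i)·S^NE = 65 + 2.93·15 = 108.95.
Planner: ∂(Σu_j)/∂s_i = Σα_j − 1 = 2.93 > 0, so everyone contributes w_i; S^SO = 65, W^SO = 65 + 2.93·65 = 255.45.
Deadweight loss = 146.5.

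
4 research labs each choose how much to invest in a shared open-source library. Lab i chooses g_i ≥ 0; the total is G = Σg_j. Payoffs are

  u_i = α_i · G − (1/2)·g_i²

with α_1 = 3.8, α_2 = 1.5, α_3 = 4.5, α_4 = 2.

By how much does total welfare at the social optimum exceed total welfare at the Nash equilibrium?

159.71

Lab i's FOC: ∂u_i/∂g_i = α_i − g_i = 0, so g_i* = α_i.
NE contributions = (3.8, 1.5, 4.5, 2); G = 11.8.
W^NE = (Σα)·G − ½Σα_i² = 11.8² − ½·40.94 = 118.77.
Planner sets g_i = Σα_j = 11.8 for every i, so G^SO = 4·11.8 = 47.2.
W^SO = (Σα)·G^SO − ½·4·(Σα)² = (4/2)·11.8² = 278.48.
Deadweight loss = W^SO − W^NE = 159.71.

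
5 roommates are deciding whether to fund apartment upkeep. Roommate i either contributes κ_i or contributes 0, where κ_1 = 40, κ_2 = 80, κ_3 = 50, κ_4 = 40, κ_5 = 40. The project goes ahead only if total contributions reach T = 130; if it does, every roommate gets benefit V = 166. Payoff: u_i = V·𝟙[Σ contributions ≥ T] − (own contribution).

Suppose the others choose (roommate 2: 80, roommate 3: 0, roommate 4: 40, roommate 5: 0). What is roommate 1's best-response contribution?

40

Others' total = 120. Contributing 40 brings total to 160 ≥ 130: gain V − κ_1 = 126.
Best response: 40.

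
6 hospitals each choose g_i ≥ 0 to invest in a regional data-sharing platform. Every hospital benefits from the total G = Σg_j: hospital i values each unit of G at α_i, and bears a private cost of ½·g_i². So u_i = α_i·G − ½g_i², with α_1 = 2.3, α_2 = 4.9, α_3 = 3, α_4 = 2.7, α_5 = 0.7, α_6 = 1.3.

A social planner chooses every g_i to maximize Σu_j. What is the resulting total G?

Planner FOC: ∂(Σu_j)/∂g_i = (Σα_j) − g_i = 0, so g_i^SO = Σα_j = 14.9 for every i; G^SO = 89.4.

89.4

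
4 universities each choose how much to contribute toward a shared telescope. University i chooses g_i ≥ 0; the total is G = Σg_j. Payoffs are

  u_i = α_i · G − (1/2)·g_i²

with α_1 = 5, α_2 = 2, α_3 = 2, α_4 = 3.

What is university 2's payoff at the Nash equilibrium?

University i's FOC: ∂u_i/∂g_i = α_i − g_i = 0, so g_i* = α_i.
NE contributions = (5, 2, 2, 3); G = 12.
u_2 = α_2·G − ½·(g_2)² = 2·12 − ½·2² = 22.

22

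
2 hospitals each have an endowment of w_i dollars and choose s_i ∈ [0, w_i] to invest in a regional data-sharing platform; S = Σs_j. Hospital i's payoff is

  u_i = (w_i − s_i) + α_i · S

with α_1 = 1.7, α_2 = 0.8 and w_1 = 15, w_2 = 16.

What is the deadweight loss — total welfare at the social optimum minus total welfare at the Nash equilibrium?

∂u_i/∂s_i = α_i − 1, so hospital i contributes w_i if α_i > 1, else 0.
α_i > 1 for i ∈ {1}; NE contributions (15, 0), S = 15.
W^NE = Σw_i − S^NE + (Σα_i)·S^NE = 31 + 1.5·15 = 53.5.
Planner: ∂(Σu_j)/∂s_i = Σα_j − 1 = 1.5 > 0, so everyone contributes w_i; S^SO = 31, W^SO = 31 + 1.5·31 = 77.5.
Deadweight loss = 24.

24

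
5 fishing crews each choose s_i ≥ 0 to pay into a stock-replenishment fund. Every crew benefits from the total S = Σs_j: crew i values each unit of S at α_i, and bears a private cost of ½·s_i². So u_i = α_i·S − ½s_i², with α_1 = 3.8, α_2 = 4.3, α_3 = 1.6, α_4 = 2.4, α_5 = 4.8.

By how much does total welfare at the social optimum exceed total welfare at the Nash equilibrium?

460.56

Crew i's FOC: ∂u_i/∂s_i = α_i − s_i = 0, so s_i* = α_i.
NE contributions = (3.8, 4.3, 1.6, 2.4, 4.8); S = 16.9.
W^NE = (Σα)·S − ½Σα_i² = 16.9² − ½·64.29 = 253.465.
Planner sets s_i = Σα_j = 16.9 for every i, so S^SO = 5·16.9 = 84.5.
W^SO = (Σα)·S^SO − ½·5·(Σα)² = (5/2)·16.9² = 714.025.
Deadweight loss = W^SO − W^NE = 460.56.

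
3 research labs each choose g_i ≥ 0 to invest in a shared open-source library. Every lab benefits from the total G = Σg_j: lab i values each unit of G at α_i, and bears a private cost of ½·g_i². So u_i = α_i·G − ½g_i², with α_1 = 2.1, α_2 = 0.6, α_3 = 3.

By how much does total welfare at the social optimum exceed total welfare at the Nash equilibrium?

Lab i's FOC: ∂u_i/∂g_i = α_i − g_i = 0, so g_i* = α_i.
NE contributions = (2.1, 0.6, 3); G = 5.7.
W^NE = (Σα)·G − ½Σα_i² = 5.7² − ½·13.77 = 25.605.
Planner sets g_i = Σα_j = 5.7 for every i, so G^SO = 3·5.7 = 17.1.
W^SO = (Σα)·G^SO − ½·3·(Σα)² = (3/2)·5.7² = 48.735.
Deadweight loss = W^SO − W^NE = 23.13.

23.13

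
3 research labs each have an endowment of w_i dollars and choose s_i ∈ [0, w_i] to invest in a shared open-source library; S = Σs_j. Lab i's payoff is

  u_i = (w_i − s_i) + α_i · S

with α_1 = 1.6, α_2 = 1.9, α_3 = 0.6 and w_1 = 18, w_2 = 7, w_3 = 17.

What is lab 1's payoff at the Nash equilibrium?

40

∂u_i/∂s_i = α_i − 1, so lab i contributes w_i if α_i > 1, else 0.
α_i > 1 for i ∈ {1, 2}; NE contributions (18, 7, 0), S = 25.
u_1 = (18 − 18) + 1.6·25 = 40.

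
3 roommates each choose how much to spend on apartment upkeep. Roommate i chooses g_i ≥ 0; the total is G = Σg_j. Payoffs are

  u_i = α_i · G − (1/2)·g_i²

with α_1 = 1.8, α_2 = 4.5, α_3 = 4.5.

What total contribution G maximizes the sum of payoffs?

Planner FOC: ∂(Σu_j)/∂g_i = (Σα_j) − g_i = 0, so g_i^SO = Σα_j = 10.8 for every i; G^SO = 32.4.

32.4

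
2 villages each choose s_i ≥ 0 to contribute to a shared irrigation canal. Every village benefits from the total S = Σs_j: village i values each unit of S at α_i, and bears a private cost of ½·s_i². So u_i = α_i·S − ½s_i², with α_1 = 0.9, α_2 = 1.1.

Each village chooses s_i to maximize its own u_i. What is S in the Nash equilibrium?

Village i's FOC: ∂u_i/∂s_i = α_i − s_i = 0, so s_i* = α_i.
NE contributions = (0.9, 1.1); S = 2.

2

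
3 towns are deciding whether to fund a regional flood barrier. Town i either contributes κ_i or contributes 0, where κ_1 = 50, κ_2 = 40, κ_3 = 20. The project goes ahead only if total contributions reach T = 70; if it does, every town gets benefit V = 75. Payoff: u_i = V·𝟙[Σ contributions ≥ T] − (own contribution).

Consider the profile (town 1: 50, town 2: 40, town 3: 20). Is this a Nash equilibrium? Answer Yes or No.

Total = 110 ≥ 70: provided.
Town 1 (pledges 50, payoff 25): dropping to 0 → total 60, payoff 0. No gain.
Town 2 (pledges 40, payoff 35): dropping to 0 → total 70, payoff 75. Profitable deviation.

No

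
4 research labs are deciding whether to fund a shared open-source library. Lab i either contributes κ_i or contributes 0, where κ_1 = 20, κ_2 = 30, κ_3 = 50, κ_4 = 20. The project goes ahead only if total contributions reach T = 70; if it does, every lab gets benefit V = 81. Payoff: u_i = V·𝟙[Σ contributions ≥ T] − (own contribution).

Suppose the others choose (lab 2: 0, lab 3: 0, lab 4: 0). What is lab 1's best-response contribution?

Others' total = 0. Even contributing 20 gives 20 < 70: no benefit either way.
Best response: 0.

0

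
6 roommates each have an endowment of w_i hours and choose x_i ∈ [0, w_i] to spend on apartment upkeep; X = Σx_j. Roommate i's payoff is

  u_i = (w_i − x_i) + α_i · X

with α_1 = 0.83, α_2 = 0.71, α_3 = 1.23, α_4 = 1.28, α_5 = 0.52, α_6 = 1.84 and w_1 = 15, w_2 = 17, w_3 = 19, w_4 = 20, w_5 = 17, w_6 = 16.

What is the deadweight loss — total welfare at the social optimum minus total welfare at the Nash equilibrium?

265.09

∂u_i/∂x_i = α_i − 1, so roommate i contributes w_i if α_i > 1, else 0.
α_i > 1 for i ∈ {3, 4, 6}; NE contributions (0, 0, 19, 20, 0, 16), X = 55.
W^NE = Σw_i − X^NE + (Σα_i)·X^NE = 104 + 5.41·55 = 401.55.
Planner: ∂(Σu_j)/∂x_i = Σα_j − 1 = 5.41 > 0, so everyone contributes w_i; X^SO = 104, W^SO = 104 + 5.41·104 = 666.64.
Deadweight loss = 265.09.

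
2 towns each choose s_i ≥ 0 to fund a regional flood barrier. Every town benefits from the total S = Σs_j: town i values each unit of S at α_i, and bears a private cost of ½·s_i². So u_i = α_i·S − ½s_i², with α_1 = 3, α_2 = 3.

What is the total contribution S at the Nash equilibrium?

Town i's FOC: ∂u_i/∂s_i = α_i − s_i = 0, so s_i* = α_i.
NE contributions = (3, 3); S = 6.

6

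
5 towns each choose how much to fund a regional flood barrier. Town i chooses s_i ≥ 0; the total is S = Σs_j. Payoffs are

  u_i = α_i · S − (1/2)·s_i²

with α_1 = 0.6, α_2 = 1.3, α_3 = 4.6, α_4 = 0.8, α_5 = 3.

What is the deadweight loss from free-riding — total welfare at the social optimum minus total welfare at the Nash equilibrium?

175.56

Town i's FOC: ∂u_i/∂s_i = α_i − s_i = 0, so s_i* = α_i.
NE contributions = (0.6, 1.3, 4.6, 0.8, 3); S = 10.3.
W^NE = (Σα)·S − ½Σα_i² = 10.3² − ½·32.85 = 89.665.
Planner sets s_i = Σα_j = 10.3 for every i, so S^SO = 5·10.3 = 51.5.
W^SO = (Σα)·S^SO − ½·5·(Σα)² = (5/2)·10.3² = 265.225.
Deadweight loss = W^SO − W^NE = 175.56.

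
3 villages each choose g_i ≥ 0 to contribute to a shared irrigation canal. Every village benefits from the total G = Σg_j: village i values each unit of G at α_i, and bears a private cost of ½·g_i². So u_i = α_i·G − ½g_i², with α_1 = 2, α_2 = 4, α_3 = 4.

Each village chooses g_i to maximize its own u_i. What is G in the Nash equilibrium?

10

Village i's FOC: ∂u_i/∂g_i = α_i − g_i = 0, so g_i* = α_i.
NE contributions = (2, 4, 4); G = 10.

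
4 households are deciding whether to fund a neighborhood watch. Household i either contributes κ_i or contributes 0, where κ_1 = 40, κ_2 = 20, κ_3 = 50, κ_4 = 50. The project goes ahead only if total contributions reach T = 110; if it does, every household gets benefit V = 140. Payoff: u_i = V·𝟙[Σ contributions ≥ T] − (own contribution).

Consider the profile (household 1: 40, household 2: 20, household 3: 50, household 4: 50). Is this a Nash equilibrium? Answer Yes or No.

Total = 160 ≥ 110: provided.
Household 1 (pledges 40, payoff 100): dropping to 0 → total 120, payoff 140. Profitable deviation.

No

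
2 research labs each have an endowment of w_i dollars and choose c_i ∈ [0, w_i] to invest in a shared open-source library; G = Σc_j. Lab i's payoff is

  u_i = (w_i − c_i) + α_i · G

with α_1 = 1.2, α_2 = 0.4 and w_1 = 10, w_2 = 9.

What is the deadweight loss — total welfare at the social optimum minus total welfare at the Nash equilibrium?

5.4

∂u_i/∂c_i = α_i − 1, so lab i contributes w_i if α_i > 1, else 0.
α_i > 1 for i ∈ {1}; NE contributions (10, 0), G = 10.
W^NE = Σw_i − G^NE + (Σα_i)·G^NE = 19 + 0.6·10 = 25.
Planner: ∂(Σu_j)/∂c_i = Σα_j − 1 = 0.6 > 0, so everyone contributes w_i; G^SO = 19, W^SO = 19 + 0.6·19 = 30.4.
Deadweight loss = 5.4.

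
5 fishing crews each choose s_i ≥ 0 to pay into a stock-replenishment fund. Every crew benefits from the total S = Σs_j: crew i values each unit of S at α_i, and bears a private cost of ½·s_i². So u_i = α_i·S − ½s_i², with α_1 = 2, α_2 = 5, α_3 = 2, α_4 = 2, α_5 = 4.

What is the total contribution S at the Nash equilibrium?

Crew i's FOC: ∂u_i/∂s_i = α_i − s_i = 0, so s_i* = α_i.
NE contributions = (2, 5, 2, 2, 4); S = 15.

15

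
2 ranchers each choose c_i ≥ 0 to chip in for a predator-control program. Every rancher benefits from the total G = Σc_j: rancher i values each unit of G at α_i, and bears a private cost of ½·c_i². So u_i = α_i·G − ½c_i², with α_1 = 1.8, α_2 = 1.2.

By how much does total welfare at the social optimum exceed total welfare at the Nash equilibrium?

2.34

Rancher i's FOC: ∂u_i/∂c_i = α_i − c_i = 0, so c_i* = α_i.
NE contributions = (1.8, 1.2); G = 3.
W^NE = (Σα)·G − ½Σα_i² = 3² − ½·4.68 = 6.66.
Planner sets c_i = Σα_j = 3 for every i, so G^SO = 2·3 = 6.
W^SO = (Σα)·G^SO − ½·2·(Σα)² = (2/2)·3² = 9.
Deadweight loss = W^SO − W^NE = 2.34.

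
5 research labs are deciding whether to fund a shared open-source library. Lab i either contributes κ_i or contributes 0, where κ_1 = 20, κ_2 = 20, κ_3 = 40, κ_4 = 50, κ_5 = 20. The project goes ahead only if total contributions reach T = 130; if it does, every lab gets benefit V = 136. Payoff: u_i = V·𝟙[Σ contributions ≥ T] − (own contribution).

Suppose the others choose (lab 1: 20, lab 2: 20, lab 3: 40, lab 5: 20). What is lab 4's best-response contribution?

Others' total = 100. Contributing 50 brings total to 150 ≥ 130: gain V − κ_4 = 86.
Best response: 50.

50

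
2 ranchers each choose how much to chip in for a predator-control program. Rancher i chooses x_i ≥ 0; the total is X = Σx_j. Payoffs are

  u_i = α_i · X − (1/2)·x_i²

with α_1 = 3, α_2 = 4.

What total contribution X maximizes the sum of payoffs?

14

Planner FOC: ∂(Σu_j)/∂x_i = (Σα_j) − x_i = 0, so x_i^SO = Σα_j = 7 for every i; X^SO = 14.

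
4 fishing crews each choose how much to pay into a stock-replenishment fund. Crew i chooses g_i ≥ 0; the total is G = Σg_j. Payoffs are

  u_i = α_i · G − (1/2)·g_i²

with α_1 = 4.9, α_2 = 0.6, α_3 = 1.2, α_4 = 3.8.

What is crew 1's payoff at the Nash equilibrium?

Crew i's FOC: ∂u_i/∂g_i = α_i − g_i = 0, so g_i* = α_i.
NE contributions = (4.9, 0.6, 1.2, 3.8); G = 10.5.
u_1 = α_1·G − ½·(g_1)² = 4.9·10.5 − ½·4.9² = 39.445.

39.445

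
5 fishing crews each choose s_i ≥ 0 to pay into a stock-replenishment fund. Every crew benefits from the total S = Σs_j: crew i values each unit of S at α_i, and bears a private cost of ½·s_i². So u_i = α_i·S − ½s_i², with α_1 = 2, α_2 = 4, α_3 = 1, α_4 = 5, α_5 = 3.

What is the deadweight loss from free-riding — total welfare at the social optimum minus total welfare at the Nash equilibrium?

Crew i's FOC: ∂u_i/∂s_i = α_i − s_i = 0, so s_i* = α_i.
NE contributions = (2, 4, 1, 5, 3); S = 15.
W^NE = (Σα)·S − ½Σα_i² = 15² − ½·55 = 197.5.
Planner sets s_i = Σα_j = 15 for every i, so S^SO = 5·15 = 75.
W^SO = (Σα)·S^SO − ½·5·(Σα)² = (5/2)·15² = 562.5.
Deadweight loss = W^SO − W^NE = 365.

365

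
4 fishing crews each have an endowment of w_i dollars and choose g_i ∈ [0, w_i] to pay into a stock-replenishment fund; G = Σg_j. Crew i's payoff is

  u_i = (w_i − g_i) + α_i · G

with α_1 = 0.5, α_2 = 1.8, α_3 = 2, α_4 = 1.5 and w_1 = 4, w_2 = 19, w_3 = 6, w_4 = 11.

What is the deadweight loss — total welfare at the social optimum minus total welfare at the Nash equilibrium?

19.2

∂u_i/∂g_i = α_i − 1, so crew i contributes w_i if α_i > 1, else 0.
α_i > 1 for i ∈ {2, 3, 4}; NE contributions (0, 19, 6, 11), G = 36.
W^NE = Σw_i − G^NE + (Σα_i)·G^NE = 40 + 4.8·36 = 212.8.
Planner: ∂(Σu_j)/∂g_i = Σα_j − 1 = 4.8 > 0, so everyone contributes w_i; G^SO = 40, W^SO = 40 + 4.8·40 = 232.
Deadweight loss = 19.2.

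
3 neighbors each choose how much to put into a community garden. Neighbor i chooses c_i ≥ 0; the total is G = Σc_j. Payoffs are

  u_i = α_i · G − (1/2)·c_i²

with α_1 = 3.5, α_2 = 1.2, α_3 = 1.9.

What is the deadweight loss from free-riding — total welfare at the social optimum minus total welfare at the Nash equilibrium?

30.43

Neighbor i's FOC: ∂u_i/∂c_i = α_i − c_i = 0, so c_i* = α_i.
NE contributions = (3.5, 1.2, 1.9); G = 6.6.
W^NE = (Σα)·G − ½Σα_i² = 6.6² − ½·17.3 = 34.91.
Planner sets c_i = Σα_j = 6.6 for every i, so G^SO = 3·6.6 = 19.8.
W^SO = (Σα)·G^SO − ½·3·(Σα)² = (3/2)·6.6² = 65.34.
Deadweight loss = W^SO − W^NE = 30.43.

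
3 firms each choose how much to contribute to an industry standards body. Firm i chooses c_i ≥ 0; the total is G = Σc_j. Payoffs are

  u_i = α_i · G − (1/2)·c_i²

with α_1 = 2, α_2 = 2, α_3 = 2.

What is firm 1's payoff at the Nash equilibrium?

10

Firm i's FOC: ∂u_i/∂c_i = α_i − c_i = 0, so c_i* = α_i.
NE contributions = (2, 2, 2); G = 6.
u_1 = α_1·G − ½·(c_1)² = 2·6 − ½·2² = 10.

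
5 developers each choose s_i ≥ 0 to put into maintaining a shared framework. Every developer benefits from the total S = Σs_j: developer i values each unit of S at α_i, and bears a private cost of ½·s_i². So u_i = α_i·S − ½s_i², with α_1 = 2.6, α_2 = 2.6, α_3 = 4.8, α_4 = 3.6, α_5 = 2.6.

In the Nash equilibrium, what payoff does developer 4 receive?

Developer i's FOC: ∂u_i/∂s_i = α_i − s_i = 0, so s_i* = α_i.
NE contributions = (2.6, 2.6, 4.8, 3.6, 2.6); S = 16.2.
u_4 = α_4·S − ½·(s_4)² = 3.6·16.2 − ½·3.6² = 51.84.

51.84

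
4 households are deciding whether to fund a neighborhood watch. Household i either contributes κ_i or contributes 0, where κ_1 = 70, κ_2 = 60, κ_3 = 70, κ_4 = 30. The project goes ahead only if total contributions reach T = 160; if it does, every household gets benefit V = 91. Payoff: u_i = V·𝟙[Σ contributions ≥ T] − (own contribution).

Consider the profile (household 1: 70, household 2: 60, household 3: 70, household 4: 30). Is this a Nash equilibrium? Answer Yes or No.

Total = 230 ≥ 160: provided.
Household 1 (pledges 70, payoff 21): dropping to 0 → total 160, payoff 91. Profitable deviation.

No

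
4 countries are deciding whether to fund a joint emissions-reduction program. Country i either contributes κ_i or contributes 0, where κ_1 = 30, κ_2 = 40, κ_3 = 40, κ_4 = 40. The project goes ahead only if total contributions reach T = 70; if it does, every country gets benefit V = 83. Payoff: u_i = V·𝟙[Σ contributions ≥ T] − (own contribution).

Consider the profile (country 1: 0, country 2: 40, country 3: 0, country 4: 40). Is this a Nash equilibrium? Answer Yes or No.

Total = 80 ≥ 70: provided.
Country 1 (pledges 0, payoff 83): pledging 30 → total 110, payoff 53. No gain.
Country 2 (pledges 40, payoff 43): dropping to 0 → total 40, payoff 0. No gain.
Country 3 (pledges 0, payoff 83): pledging 40 → total 120, payoff 43. No gain.
Country 4 (pledges 40, payoff 43): dropping to 0 → total 40, payoff 0. No gain.

Yes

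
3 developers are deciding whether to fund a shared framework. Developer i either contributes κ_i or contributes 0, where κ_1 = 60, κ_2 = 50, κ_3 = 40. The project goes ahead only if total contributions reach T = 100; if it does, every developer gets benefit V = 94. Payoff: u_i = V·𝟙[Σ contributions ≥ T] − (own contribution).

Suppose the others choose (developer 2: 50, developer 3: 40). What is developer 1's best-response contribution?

60

Others' total = 90. Contributing 60 brings total to 150 ≥ 100: gain V − κ_1 = 34.
Best response: 60.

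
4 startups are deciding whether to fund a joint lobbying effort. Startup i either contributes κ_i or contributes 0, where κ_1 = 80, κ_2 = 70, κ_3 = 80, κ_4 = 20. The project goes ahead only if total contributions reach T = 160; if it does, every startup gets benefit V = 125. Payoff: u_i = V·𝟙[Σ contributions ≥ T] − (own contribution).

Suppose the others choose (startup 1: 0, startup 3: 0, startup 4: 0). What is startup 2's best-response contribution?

0

Others' total = 0. Even contributing 70 gives 70 < 160: no benefit either way.
Best response: 0.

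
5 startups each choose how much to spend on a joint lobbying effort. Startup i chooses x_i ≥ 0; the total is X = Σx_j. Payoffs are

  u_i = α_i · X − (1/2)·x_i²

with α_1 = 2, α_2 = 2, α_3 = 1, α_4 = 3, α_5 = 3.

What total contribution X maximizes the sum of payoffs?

Planner FOC: ∂(Σu_j)/∂x_i = (Σα_j) − x_i = 0, so x_i^SO = Σα_j = 11 for every i; X^SO = 55.

55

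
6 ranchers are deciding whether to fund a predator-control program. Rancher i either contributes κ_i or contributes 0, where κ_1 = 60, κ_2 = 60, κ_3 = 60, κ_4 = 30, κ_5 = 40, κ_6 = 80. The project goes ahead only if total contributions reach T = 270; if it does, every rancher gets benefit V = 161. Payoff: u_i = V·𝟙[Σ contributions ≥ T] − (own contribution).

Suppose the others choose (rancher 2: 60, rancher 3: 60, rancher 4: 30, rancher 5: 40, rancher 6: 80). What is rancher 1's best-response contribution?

0

Others' total = 270 ≥ 270; contributing adds cost 60 for no extra benefit.
Best response: 0.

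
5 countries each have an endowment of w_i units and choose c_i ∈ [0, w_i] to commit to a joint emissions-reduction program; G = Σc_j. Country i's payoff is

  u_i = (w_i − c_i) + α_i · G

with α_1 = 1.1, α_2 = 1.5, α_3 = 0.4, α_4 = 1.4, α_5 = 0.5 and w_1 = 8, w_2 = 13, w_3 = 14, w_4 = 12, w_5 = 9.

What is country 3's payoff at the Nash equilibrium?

27.2

∂u_i/∂c_i = α_i − 1, so country i contributes w_i if α_i > 1, else 0.
α_i > 1 for i ∈ {1, 2, 4}; NE contributions (8, 13, 0, 12, 0), G = 33.
u_3 = (14 − 0) + 0.4·33 = 27.2.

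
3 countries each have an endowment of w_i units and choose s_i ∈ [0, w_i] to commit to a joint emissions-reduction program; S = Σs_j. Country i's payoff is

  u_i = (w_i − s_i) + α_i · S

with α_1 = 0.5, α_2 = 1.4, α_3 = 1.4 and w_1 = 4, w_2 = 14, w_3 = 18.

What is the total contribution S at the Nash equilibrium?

32

∂u_i/∂s_i = α_i − 1, so country i contributes w_i if α_i > 1, else 0.
α_i > 1 for i ∈ {2, 3}; NE contributions (0, 14, 18), S = 32.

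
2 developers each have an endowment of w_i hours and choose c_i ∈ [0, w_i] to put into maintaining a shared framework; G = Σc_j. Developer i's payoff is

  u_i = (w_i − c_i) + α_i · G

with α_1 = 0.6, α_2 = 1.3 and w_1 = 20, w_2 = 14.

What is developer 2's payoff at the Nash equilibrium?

18.2

∂u_i/∂c_i = α_i − 1, so developer i contributes w_i if α_i > 1, else 0.
α_i > 1 for i ∈ {2}; NE contributions (0, 14), G = 14.
u_2 = (14 − 14) + 1.3·14 = 18.2.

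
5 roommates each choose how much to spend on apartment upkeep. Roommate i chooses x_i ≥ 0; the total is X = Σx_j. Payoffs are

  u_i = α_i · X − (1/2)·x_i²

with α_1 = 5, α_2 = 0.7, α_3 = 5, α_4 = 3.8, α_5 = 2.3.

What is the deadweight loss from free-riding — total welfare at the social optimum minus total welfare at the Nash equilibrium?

458.47

Roommate i's FOC: ∂u_i/∂x_i = α_i − x_i = 0, so x_i* = α_i.
NE contributions = (5, 0.7, 5, 3.8, 2.3); X = 16.8.
W^NE = (Σα)·X − ½Σα_i² = 16.8² − ½·70.22 = 247.13.
Planner sets x_i = Σα_j = 16.8 for every i, so X^SO = 5·16.8 = 84.
W^SO = (Σα)·X^SO − ½·5·(Σα)² = (5/2)·16.8² = 705.6.
Deadweight loss = W^SO − W^NE = 458.47.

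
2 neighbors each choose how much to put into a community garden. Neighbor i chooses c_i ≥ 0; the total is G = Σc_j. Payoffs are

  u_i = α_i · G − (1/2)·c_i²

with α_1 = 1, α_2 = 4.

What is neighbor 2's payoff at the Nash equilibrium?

12

Neighbor i's FOC: ∂u_i/∂c_i = α_i − c_i = 0, so c_i* = α_i.
NE contributions = (1, 4); G = 5.
u_2 = α_2·G − ½·(c_2)² = 4·5 − ½·4² = 12.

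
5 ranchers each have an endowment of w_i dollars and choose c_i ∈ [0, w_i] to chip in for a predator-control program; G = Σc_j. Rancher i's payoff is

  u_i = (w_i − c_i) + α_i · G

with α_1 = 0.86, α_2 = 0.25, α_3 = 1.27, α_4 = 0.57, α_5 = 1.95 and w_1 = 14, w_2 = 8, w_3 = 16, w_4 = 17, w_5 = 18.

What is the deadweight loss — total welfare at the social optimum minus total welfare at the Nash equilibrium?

∂u_i/∂c_i = α_i − 1, so rancher i contributes w_i if α_i > 1, else 0.
α_i > 1 for i ∈ {3, 5}; NE contributions (0, 0, 16, 0, 18), G = 34.
W^NE = Σw_i − G^NE + (Σα_i)·G^NE = 73 + 3.9·34 = 205.6.
Planner: ∂(Σu_j)/∂c_i = Σα_j − 1 = 3.9 > 0, so everyone contributes w_i; G^SO = 73, W^SO = 73 + 3.9·73 = 357.7.
Deadweight loss = 152.1.

152.1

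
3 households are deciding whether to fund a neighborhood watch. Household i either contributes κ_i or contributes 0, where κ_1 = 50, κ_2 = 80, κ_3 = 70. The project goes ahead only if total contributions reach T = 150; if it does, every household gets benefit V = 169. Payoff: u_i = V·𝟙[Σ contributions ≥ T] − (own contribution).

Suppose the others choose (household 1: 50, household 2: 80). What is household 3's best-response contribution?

70

Others' total = 130. Contributing 70 brings total to 200 ≥ 150: gain V − κ_3 = 99.
Best response: 70.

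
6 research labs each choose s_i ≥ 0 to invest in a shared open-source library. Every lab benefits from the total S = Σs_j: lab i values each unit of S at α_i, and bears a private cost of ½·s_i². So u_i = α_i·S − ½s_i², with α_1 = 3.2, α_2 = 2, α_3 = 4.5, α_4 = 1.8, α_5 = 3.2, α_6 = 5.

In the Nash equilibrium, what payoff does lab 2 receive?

Lab i's FOC: ∂u_i/∂s_i = α_i − s_i = 0, so s_i* = α_i.
NE contributions = (3.2, 2, 4.5, 1.8, 3.2, 5); S = 19.7.
u_2 = α_2·S − ½·(s_2)² = 2·19.7 − ½·2² = 37.4.

37.4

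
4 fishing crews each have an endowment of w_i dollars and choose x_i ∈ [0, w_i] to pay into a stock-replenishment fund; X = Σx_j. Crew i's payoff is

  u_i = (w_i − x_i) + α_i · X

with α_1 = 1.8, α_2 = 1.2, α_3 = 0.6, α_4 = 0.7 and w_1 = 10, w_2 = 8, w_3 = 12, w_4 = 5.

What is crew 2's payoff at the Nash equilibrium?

21.6

∂u_i/∂x_i = α_i − 1, so crew i contributes w_i if α_i > 1, else 0.
α_i > 1 for i ∈ {1, 2}; NE contributions (10, 8, 0, 0), X = 18.
u_2 = (8 − 8) + 1.2·18 = 21.6.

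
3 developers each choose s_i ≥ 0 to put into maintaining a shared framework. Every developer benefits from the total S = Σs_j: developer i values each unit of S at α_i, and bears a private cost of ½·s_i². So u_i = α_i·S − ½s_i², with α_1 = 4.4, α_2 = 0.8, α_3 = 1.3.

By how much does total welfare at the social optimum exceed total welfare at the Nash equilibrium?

31.97

Developer i's FOC: ∂u_i/∂s_i = α_i − s_i = 0, so s_i* = α_i.
NE contributions = (4.4, 0.8, 1.3); S = 6.5.
W^NE = (Σα)·S − ½Σα_i² = 6.5² − ½·21.69 = 31.405.
Planner sets s_i = Σα_j = 6.5 for every i, so S^SO = 3·6.5 = 19.5.
W^SO = (Σα)·S^SO − ½·3·(Σα)² = (3/2)·6.5² = 63.375.
Deadweight loss = W^SO − W^NE = 31.97.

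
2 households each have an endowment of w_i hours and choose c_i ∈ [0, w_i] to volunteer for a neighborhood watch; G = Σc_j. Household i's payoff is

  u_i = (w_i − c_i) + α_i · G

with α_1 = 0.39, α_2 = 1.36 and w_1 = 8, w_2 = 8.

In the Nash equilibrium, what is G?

∂u_i/∂c_i = α_i − 1, so household i contributes w_i if α_i > 1, else 0.
α_i > 1 for i ∈ {2}; NE contributions (0, 8), G = 8.

8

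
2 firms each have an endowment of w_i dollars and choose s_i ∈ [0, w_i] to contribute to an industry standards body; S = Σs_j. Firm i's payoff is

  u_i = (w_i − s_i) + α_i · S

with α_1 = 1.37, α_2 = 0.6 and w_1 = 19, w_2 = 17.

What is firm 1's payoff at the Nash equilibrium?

∂u_i/∂s_i = α_i − 1, so firm i contributes w_i if α_i > 1, else 0.
α_i > 1 for i ∈ {1}; NE contributions (19, 0), S = 19.
u_1 = (19 − 19) + 1.37·19 = 26.03.

26.03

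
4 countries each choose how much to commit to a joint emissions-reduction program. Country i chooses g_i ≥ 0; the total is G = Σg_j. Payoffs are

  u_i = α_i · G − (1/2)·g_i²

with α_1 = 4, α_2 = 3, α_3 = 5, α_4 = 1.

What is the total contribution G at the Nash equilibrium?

13

Country i's FOC: ∂u_i/∂g_i = α_i − g_i = 0, so g_i* = α_i.
NE contributions = (4, 3, 5, 1); G = 13.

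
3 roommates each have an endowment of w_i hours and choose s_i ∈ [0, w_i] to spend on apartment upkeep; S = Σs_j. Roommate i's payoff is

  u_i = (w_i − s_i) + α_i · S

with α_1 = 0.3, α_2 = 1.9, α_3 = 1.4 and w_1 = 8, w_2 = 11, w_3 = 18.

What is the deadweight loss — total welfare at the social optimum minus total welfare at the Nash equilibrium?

∂u_i/∂s_i = α_i − 1, so roommate i contributes w_i if α_i > 1, else 0.
α_i > 1 for i ∈ {2, 3}; NE contributions (0, 11, 18), S = 29.
W^NE = Σw_i − S^NE + (Σα_i)·S^NE = 37 + 2.6·29 = 112.4.
Planner: ∂(Σu_j)/∂s_i = Σα_j − 1 = 2.6 > 0, so everyone contributes w_i; S^SO = 37, W^SO = 37 + 2.6·37 = 133.2.
Deadweight loss = 20.8.

20.8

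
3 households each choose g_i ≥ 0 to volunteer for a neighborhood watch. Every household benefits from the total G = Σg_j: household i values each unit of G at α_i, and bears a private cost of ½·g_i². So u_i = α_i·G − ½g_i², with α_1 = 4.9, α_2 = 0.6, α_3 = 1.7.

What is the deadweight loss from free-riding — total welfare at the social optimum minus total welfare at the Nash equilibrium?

39.55

Household i's FOC: ∂u_i/∂g_i = α_i − g_i = 0, so g_i* = α_i.
NE contributions = (4.9, 0.6, 1.7); G = 7.2.
W^NE = (Σα)·G − ½Σα_i² = 7.2² − ½·27.26 = 38.21.
Planner sets g_i = Σα_j = 7.2 for every i, so G^SO = 3·7.2 = 21.6.
W^SO = (Σα)·G^SO − ½·3·(Σα)² = (3/2)·7.2² = 77.76.
Deadweight loss = W^SO − W^NE = 39.55.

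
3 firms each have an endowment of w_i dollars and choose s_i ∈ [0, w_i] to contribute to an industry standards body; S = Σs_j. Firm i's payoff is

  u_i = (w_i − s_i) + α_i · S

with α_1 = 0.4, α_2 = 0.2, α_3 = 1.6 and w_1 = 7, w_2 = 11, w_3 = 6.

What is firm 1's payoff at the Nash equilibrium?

∂u_i/∂s_i = α_i − 1, so firm i contributes w_i if α_i > 1, else 0.
α_i > 1 for i ∈ {3}; NE contributions (0, 0, 6), S = 6.
u_1 = (7 − 0) + 0.4·6 = 9.4.

9.4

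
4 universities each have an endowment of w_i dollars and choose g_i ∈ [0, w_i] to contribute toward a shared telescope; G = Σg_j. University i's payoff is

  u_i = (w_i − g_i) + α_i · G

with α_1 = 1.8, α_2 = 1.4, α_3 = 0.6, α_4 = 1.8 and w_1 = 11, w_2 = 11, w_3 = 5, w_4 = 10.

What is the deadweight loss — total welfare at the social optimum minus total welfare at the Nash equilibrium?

23

∂u_i/∂g_i = α_i − 1, so university i contributes w_i if α_i > 1, else 0.
α_i > 1 for i ∈ {1, 2, 4}; NE contributions (11, 11, 0, 10), G = 32.
W^NE = Σw_i − G^NE + (Σα_i)·G^NE = 37 + 4.6·32 = 184.2.
Planner: ∂(Σu_j)/∂g_i = Σα_j − 1 = 4.6 > 0, so everyone contributes w_i; G^SO = 37, W^SO = 37 + 4.6·37 = 207.2.
Deadweight loss = 23.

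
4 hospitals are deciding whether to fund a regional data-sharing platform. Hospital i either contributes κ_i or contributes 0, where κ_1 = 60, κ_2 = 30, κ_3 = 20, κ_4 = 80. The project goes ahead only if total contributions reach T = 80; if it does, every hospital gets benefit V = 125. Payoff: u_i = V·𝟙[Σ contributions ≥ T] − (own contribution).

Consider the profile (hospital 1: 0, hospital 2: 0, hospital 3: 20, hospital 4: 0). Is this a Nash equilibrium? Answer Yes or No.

No

Total = 20 < 80: not provided.
Hospital 1 (pledges 0, payoff 0): pledging 60 → total 80, payoff 65. Profitable deviation.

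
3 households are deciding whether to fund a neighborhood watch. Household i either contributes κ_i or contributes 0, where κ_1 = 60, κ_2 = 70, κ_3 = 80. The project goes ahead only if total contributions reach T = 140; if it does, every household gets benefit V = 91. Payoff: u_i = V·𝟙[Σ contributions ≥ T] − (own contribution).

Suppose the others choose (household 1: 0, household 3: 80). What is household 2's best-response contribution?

Others' total = 80. Contributing 70 brings total to 150 ≥ 140: gain V − κ_2 = 21.
Best response: 70.

70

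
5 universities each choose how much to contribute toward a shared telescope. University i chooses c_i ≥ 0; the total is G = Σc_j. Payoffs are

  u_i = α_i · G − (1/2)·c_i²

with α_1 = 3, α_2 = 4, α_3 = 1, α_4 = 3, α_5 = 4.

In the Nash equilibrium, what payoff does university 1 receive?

University i's FOC: ∂u_i/∂c_i = α_i − c_i = 0, so c_i* = α_i.
NE contributions = (3, 4, 1, 3, 4); G = 15.
u_1 = α_1·G − ½·(c_1)² = 3·15 − ½·3² = 40.5.

40.5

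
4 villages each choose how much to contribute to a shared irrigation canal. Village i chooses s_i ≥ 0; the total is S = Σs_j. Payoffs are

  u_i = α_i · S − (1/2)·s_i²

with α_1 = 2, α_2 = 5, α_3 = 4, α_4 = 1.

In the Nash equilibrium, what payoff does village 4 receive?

Village i's FOC: ∂u_i/∂s_i = α_i − s_i = 0, so s_i* = α_i.
NE contributions = (2, 5, 4, 1); S = 12.
u_4 = α_4·S − ½·(s_4)² = 1·12 − ½·1² = 11.5.

11.5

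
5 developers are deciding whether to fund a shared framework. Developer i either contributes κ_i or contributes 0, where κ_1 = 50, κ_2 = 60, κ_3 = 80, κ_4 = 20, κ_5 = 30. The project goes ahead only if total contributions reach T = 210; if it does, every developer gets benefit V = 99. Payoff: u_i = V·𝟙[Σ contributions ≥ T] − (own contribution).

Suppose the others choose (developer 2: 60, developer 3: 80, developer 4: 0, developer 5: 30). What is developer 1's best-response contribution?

50

Others' total = 170. Contributing 50 brings total to 220 ≥ 210: gain V − κ_1 = 49.
Best response: 50.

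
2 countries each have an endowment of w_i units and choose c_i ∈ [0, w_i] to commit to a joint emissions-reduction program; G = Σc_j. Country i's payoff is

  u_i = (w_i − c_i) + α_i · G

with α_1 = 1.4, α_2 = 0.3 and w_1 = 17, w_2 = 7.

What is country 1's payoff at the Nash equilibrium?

23.8

∂u_i/∂c_i = α_i − 1, so country i contributes w_i if α_i > 1, else 0.
α_i > 1 for i ∈ {1}; NE contributions (17, 0), G = 17.
u_1 = (17 − 17) + 1.4·17 = 23.8.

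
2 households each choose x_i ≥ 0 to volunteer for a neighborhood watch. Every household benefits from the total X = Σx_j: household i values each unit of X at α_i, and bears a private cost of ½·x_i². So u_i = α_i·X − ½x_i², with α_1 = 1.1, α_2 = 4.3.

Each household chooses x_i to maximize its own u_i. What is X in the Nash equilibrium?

Household i's FOC: ∂u_i/∂x_i = α_i − x_i = 0, so x_i* = α_i.
NE contributions = (1.1, 4.3); X = 5.4.

5.4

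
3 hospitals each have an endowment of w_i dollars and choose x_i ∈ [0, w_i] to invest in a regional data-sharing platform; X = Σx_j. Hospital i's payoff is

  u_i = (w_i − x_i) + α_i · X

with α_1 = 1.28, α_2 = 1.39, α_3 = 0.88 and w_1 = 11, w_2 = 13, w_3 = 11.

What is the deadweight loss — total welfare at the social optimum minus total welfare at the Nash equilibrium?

28.05

∂u_i/∂x_i = α_i − 1, so hospital i contributes w_i if α_i > 1, else 0.
α_i > 1 for i ∈ {1, 2}; NE contributions (11, 13, 0), X = 24.
W^NE = Σw_i − X^NE + (Σα_i)·X^NE = 35 + 2.55·24 = 96.2.
Planner: ∂(Σu_j)/∂x_i = Σα_j − 1 = 2.55 > 0, so everyone contributes w_i; X^SO = 35, W^SO = 35 + 2.55·35 = 124.25.
Deadweight loss = 28.05.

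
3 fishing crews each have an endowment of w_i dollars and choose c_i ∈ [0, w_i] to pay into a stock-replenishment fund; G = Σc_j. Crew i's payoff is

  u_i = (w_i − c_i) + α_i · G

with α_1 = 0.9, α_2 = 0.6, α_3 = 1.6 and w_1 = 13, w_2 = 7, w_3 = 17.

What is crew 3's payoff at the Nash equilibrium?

∂u_i/∂c_i = α_i − 1, so crew i contributes w_i if α_i > 1, else 0.
α_i > 1 for i ∈ {3}; NE contributions (0, 0, 17), G = 17.
u_3 = (17 − 17) + 1.6·17 = 27.2.

27.2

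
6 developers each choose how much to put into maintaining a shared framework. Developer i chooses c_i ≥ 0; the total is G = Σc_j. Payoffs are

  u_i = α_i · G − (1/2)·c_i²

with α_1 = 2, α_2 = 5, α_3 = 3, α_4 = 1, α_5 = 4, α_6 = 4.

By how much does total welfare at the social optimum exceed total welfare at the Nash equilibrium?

Developer i's FOC: ∂u_i/∂c_i = α_i − c_i = 0, so c_i* = α_i.
NE contributions = (2, 5, 3, 1, 4, 4); G = 19.
W^NE = (Σα)·G − ½Σα_i² = 19² − ½·71 = 325.5.
Planner sets c_i = Σα_j = 19 for every i, so G^SO = 6·19 = 114.
W^SO = (Σα)·G^SO − ½·6·(Σα)² = (6/2)·19² = 1083.
Deadweight loss = W^SO − W^NE = 757.5.

757.5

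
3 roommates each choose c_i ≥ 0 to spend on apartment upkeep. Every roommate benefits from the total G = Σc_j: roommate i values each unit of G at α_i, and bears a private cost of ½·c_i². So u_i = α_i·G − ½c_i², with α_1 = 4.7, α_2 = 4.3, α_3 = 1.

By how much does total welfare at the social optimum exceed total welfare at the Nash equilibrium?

70.79

Roommate i's FOC: ∂u_i/∂c_i = α_i − c_i = 0, so c_i* = α_i.
NE contributions = (4.7, 4.3, 1); G = 10.
W^NE = (Σα)·G − ½Σα_i² = 10² − ½·41.58 = 79.21.
Planner sets c_i = Σα_j = 10 for every i, so G^SO = 3·10 = 30.
W^SO = (Σα)·G^SO − ½·3·(Σα)² = (3/2)·10² = 150.
Deadweight loss = W^SO − W^NE = 70.79.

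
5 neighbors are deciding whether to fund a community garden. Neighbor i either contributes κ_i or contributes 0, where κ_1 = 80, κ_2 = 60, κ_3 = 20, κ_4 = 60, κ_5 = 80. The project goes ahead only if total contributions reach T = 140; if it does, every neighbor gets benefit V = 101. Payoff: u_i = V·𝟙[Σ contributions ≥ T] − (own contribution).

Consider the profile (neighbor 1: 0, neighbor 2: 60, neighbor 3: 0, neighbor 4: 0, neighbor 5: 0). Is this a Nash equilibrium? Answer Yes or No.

Total = 60 < 140: not provided.
Neighbor 1 (pledges 0, payoff 0): pledging 80 → total 140, payoff 21. Profitable deviation.

No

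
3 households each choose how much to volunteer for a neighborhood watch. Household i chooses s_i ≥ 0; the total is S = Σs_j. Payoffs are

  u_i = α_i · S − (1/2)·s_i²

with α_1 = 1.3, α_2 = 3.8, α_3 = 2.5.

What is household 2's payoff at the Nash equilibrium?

Household i's FOC: ∂u_i/∂s_i = α_i − s_i = 0, so s_i* = α_i.
NE contributions = (1.3, 3.8, 2.5); S = 7.6.
u_2 = α_2·S − ½·(s_2)² = 3.8·7.6 − ½·3.8² = 21.66.

21.66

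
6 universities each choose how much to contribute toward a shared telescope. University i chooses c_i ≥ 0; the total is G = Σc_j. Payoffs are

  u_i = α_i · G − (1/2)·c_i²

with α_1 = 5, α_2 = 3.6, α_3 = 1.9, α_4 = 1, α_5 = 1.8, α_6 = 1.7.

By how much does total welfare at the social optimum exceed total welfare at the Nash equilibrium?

474.35

University i's FOC: ∂u_i/∂c_i = α_i − c_i = 0, so c_i* = α_i.
NE contributions = (5, 3.6, 1.9, 1, 1.8, 1.7); G = 15.
W^NE = (Σα)·G − ½Σα_i² = 15² − ½·48.7 = 200.65.
Planner sets c_i = Σα_j = 15 for every i, so G^SO = 6·15 = 90.
W^SO = (Σα)·G^SO − ½·6·(Σα)² = (6/2)·15² = 675.
Deadweight loss = W^SO − W^NE = 474.35.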